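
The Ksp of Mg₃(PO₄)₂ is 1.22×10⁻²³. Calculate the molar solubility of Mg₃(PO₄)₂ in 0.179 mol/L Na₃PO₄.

2.42×10⁻⁸ M

Mg₃(PO₄)₂(s) ⇌ 3 Mg²⁺(aq) + 2 PO₄³⁻(aq)
PO₄³⁻ is already present at 0.179 mol/L. If s mol/L of Mg₃(PO₄)₂ dissolves, [Mg²⁺] = 3s while [PO₄³⁻] ≈ 0.179 mol/L.
Ksp = [Mg²⁺]^3[PO₄³⁻]^2 = (3s)^3(0.179)^2
(3s)^3 = 1.22×10⁻²³ / (0.179)^2 = 3.81×10⁻²²
s = 2.42×10⁻⁸ mol/L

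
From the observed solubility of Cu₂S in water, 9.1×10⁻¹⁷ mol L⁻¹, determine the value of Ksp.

Cu₂S(s) ⇌ 2 Cu⁺(aq) + S²⁻(aq)
Call the molar solubility s, so that [Cu⁺] = 2s and [S²⁻] = s.
Ksp = [Cu⁺]^2[S²⁻] = (2s)^2 · s = 4s^3
Ksp = 4 × (9.1×10⁻¹⁷)^3 = 3.0×10⁻⁴⁸

Ksp = 3.0×10⁻⁴⁸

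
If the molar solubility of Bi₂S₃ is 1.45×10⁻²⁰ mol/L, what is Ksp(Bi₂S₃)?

Ksp = 6.92×10⁻⁹⁸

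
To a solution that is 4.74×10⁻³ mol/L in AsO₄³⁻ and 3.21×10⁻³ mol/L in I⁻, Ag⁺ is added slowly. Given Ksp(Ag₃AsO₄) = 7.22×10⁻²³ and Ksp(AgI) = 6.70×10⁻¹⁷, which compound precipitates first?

A salt starts to precipitate once the ion product Q reaches its Ksp.
For Ag₃AsO₄: [Ag⁺] = (Ksp/[AsO₄³⁻])^(1/3) = 2.48×10⁻⁷ mol/L
For AgI: [Ag⁺] = (Ksp/[I⁻]) = 2.09×10⁻¹⁴ mol/L
The smaller threshold [Ag⁺] is reached first, so AgI precipitates first.

AgI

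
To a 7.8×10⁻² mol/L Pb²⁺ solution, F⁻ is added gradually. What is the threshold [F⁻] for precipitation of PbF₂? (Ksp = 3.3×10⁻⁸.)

6.5×10⁻⁴ M

Precipitation of each salt begins when its ion product equals Ksp.
PbF₂(s) ⇌ Pb²⁺(aq) + 2 F⁻(aq)
Ksp = [Pb²⁺][F⁻]^2 = [F⁻]^2(7.8×10⁻²)
[F⁻]^2 = 3.3×10⁻⁸ / (7.8×10⁻²) = 4.2×10⁻⁷
[F⁻] = 6.5×10⁻⁴ mol/L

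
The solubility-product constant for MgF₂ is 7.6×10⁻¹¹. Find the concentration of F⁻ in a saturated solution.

MgF₂(s) ⇌ Mg²⁺(aq) + 2 F⁻(aq)
For each mole of MgF₂ that dissolves per liter, [Mg²⁺] = s and [F⁻] = 2s; let s denote this solubility.
Ksp = [Mg²⁺][F⁻]^2 = s · (2s)^2 = 4s^3 = 7.6×10⁻¹¹
s = 2.7×10⁻⁴ mol L⁻¹
[F⁻] = 2s = 5.3×10⁻⁴ mol L⁻¹

5.3×10⁻⁴ M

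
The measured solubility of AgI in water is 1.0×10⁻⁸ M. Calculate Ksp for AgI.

Ksp = 1.0×10⁻¹⁶

AgI(s) ⇌ Ag⁺(aq) + I⁻(aq)
For each mole of AgI that dissolves per liter, [Ag⁺] = s and [I⁻] = s; let s denote this solubility.
Ksp = [Ag⁺][I⁻] = s · s = s^2
Ksp = (1.0×10⁻⁸)^2 = 1.0×10⁻¹⁶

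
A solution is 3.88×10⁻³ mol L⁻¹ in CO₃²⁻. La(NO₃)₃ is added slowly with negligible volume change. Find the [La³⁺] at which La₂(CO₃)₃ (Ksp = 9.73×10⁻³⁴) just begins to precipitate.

1.29×10⁻¹³ M

Precipitation begins when Q = Ksp.
La₂(CO₃)₃(s) ⇌ 2 La³⁺(aq) + 3 CO₃²⁻(aq)
Ksp = [La³⁺]^2[CO₃²⁻]^3 = [La³⁺]^2(3.88×10⁻³)^3
[La³⁺]^2 = 9.73×10⁻³⁴ / (3.88×10⁻³)^3 = 1.67×10⁻²⁶
[La³⁺] = 1.29×10⁻¹³ mol L⁻¹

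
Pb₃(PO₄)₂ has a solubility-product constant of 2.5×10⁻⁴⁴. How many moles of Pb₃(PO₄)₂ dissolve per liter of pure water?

7.5×10⁻¹⁰ M

Pb₃(PO₄)₂(s) ⇌ 3 Pb²⁺(aq) + 2 PO₄³⁻(aq)
For each mole of Pb₃(PO₄)₂ that dissolves per liter, [Pb²⁺] = 3s and [PO₄³⁻] = 2s; let s denote this solubility.
Ksp = [Pb²⁺]^3[PO₄³⁻]^2 = (3s)^3 · (2s)^2 = 108s^5
108s^5 = 2.5×10⁻⁴⁴  ⇒  s^5 = 2.3×10⁻⁴⁶
Taking the 5th root, s = 7.5×10⁻¹⁰ M.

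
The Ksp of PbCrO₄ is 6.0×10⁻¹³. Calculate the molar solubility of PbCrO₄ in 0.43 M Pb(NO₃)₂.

PbCrO₄(s) ⇌ Pb²⁺(aq) + CrO₄²⁻(aq)
Let s be the solubility of PbCrO₄ here. The common ion gives [Pb²⁺] ≈ 0.43 M, and [CrO₄²⁻] = s.
Ksp = [Pb²⁺][CrO₄²⁻] = (0.43)s
s = 6.0×10⁻¹³ / (0.43) = 1.4×10⁻¹²
s = 1.4×10⁻¹² M

1.4×10⁻¹² M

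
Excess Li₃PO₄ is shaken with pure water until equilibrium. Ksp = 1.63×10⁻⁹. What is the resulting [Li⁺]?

Li₃PO₄(s) ⇌ 3 Li⁺(aq) + PO₄³⁻(aq)
If s mol/L of Li₃PO₄ dissolves, [Li⁺] = 3s and [PO₄³⁻] = s.
Ksp = [Li⁺]^3[PO₄³⁻] = (3s)^3 · s = 27s^4 = 1.63×10⁻⁹
s = 2.79×10⁻³ M
[Li⁺] = 3s = 8.36×10⁻³ M

8.36×10⁻³ M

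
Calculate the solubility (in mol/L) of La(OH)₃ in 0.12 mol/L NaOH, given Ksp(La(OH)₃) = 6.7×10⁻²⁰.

La(OH)₃(s) ⇌ La³⁺(aq) + 3 OH⁻(aq)
OH⁻ is already present at 0.12 mol/L. If s mol/L of La(OH)₃ dissolves, [La³⁺] = s while [OH⁻] ≈ 0.12 mol/L.
Ksp = [La³⁺][OH⁻]^3 = s(0.12)^3
s = 6.7×10⁻²⁰ / (0.12)^3 = 3.9×10⁻¹⁷
s = 3.9×10⁻¹⁷ mol/L

3.9×10⁻¹⁷ M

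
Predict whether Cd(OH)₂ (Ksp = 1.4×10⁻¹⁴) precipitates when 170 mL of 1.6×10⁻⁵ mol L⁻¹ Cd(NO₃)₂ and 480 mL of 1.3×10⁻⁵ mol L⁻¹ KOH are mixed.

No

Total volume after mixing = 170 + 480 = 650 mL.
[Cd²⁺] = (1.6×10⁻⁵)(170)/650 = 4.2×10⁻⁶ mol L⁻¹
[OH⁻] = (1.3×10⁻⁵)(480)/650 = 9.6×10⁻⁶ mol L⁻¹
Q = [Cd²⁺][OH⁻]^2 = 3.9×10⁻¹⁶
Since Q (3.9×10⁻¹⁶) is less than Ksp (1.4×10⁻¹⁴), no Cd(OH)₂ precipitates.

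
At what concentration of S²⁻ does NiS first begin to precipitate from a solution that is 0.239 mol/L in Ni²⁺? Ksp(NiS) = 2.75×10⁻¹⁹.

1.15×10⁻¹⁸ M

Each salt precipitates once Q = Ksp for that salt.
NiS(s) ⇌ Ni²⁺(aq) + S²⁻(aq)
Ksp = [Ni²⁺][S²⁻] = [S²⁻](0.239)
[S²⁻] = 2.75×10⁻¹⁹ / (0.239) = 1.15×10⁻¹⁸
[S²⁻] = 1.15×10⁻¹⁸ mol/L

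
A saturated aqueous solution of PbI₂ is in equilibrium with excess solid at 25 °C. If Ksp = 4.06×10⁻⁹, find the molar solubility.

1.00×10⁻³ M

PbI₂(s) ⇌ Pb²⁺(aq) + 2 I⁻(aq)
Call the molar solubility s, so that [Pb²⁺] = s and [I⁻] = 2s.
Ksp = [Pb²⁺][I⁻]^2 = s · (2s)^2 = 4s^3
4s^3 = 4.06×10⁻⁹  ⇒  s^3 = 1.02×10⁻⁹
Taking the 3rd root, s = 1.00×10⁻³ M.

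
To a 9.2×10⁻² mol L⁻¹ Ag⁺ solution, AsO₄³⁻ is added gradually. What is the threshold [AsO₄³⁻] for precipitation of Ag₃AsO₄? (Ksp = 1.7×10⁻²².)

Precipitation begins when Q = Ksp.
Ag₃AsO₄(s) ⇌ 3 Ag⁺(aq) + AsO₄³⁻(aq)
Ksp = [Ag⁺]^3[AsO₄³⁻] = [AsO₄³⁻](9.2×10⁻²)^3
[AsO₄³⁻] = 1.7×10⁻²² / (9.2×10⁻²)^3 = 2.2×10⁻¹⁹
[AsO₄³⁻] = 2.2×10⁻¹⁹ mol L⁻¹

2.2×10⁻¹⁹ M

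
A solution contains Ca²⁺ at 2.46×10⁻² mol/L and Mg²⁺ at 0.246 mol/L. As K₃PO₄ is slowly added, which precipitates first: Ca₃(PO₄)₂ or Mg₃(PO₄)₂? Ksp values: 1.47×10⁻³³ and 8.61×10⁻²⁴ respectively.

Ca₃(PO₄)₂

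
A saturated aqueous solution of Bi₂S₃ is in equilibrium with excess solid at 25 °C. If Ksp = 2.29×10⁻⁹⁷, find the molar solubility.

1.84×10⁻²⁰ M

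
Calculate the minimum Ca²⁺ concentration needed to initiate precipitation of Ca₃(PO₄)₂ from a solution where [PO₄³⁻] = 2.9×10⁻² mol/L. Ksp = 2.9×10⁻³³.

A salt starts to precipitate once the ion product Q reaches its Ksp.
Ca₃(PO₄)₂(s) ⇌ 3 Ca²⁺(aq) + 2 PO₄³⁻(aq)
Ksp = [Ca²⁺]^3[PO₄³⁻]^2 = [Ca²⁺]^3(2.9×10⁻²)^2
[Ca²⁺]^3 = 2.9×10⁻³³ / (2.9×10⁻²)^2 = 3.4×10⁻³⁰
[Ca²⁺] = 1.5×10⁻¹⁰ mol/L

1.5×10⁻¹⁰ M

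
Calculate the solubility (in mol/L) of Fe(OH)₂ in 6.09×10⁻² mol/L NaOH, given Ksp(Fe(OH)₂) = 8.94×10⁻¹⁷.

Fe(OH)₂(s) ⇌ Fe²⁺(aq) + 2 OH⁻(aq)
With OH⁻ already at 6.09×10⁻² mol/L and s small, take [OH⁻] ≈ 6.09×10⁻² mol/L and [Fe²⁺] = s.
Ksp = [Fe²⁺][OH⁻]^2 = s(6.09×10⁻²)^2
s = 8.94×10⁻¹⁷ / (6.09×10⁻²)^2 = 2.41×10⁻¹⁴
s = 2.41×10⁻¹⁴ mol/L

2.41×10⁻¹⁴ M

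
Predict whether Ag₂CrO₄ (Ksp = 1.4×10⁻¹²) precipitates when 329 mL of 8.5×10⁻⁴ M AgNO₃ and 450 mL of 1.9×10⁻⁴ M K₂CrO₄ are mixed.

After mixing, V = 329 mL + 450 mL = 779 mL.
[Ag⁺] = (8.5×10⁻⁴)(329)/779 = 3.6×10⁻⁴ M
[CrO₄²⁻] = (1.9×10⁻⁴)(450)/779 = 1.1×10⁻⁴ M
Q = [Ag⁺]^2[CrO₄²⁻] = 1.4×10⁻¹¹
Q = 1.4×10⁻¹¹ > Ksp = 1.4×10⁻¹², so the solution is supersaturated and Ag₂CrO₄ precipitates.

Yes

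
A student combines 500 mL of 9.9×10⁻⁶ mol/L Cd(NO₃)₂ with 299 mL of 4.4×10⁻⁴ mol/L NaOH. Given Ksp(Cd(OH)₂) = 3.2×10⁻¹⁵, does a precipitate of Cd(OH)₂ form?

Yes

Total volume after mixing = 500 + 299 = 799 mL.
[Cd²⁺] = (9.9×10⁻⁶)(500)/799 = 6.2×10⁻⁶ mol/L
[OH⁻] = (4.4×10⁻⁴)(299)/799 = 1.6×10⁻⁴ mol/L
Q = [Cd²⁺][OH⁻]^2 = 1.7×10⁻¹³
Q = 1.7×10⁻¹³ > Ksp = 3.2×10⁻¹⁵, so the solution is supersaturated and Cd(OH)₂ precipitates.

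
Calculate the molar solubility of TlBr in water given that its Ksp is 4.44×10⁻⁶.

TlBr(s) ⇌ Tl⁺(aq) + Br⁻(aq)
If s mol/L of TlBr dissolves, [Tl⁺] = s and [Br⁻] = s.
Ksp = [Tl⁺][Br⁻] = s · s = s^2
s^2 = 4.44×10⁻⁶
Taking the 2nd root, s = 2.11×10⁻³ mol L⁻¹.

2.11×10⁻³ M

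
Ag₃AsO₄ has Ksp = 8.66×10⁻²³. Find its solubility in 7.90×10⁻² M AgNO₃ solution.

1.76×10⁻¹⁹ M

Ag₃AsO₄(s) ⇌ 3 Ag⁺(aq) + AsO₄³⁻(aq)
Let s be the solubility of Ag₃AsO₄ here. The common ion gives [Ag⁺] ≈ 7.90×10⁻² M, and [AsO₄³⁻] = s.
Ksp = [Ag⁺]^3[AsO₄³⁻] = (7.90×10⁻²)^3s
s = 8.66×10⁻²³ / (7.90×10⁻²)^3 = 1.76×10⁻¹⁹
s = 1.76×10⁻¹⁹ M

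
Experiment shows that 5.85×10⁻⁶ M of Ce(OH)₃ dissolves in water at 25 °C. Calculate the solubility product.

Ksp = 3.16×10⁻²⁰

Ce(OH)₃(s) ⇌ Ce³⁺(aq) + 3 OH⁻(aq)
If s mol/L of Ce(OH)₃ dissolves, [Ce³⁺] = s and [OH⁻] = 3s.
Ksp = [Ce³⁺][OH⁻]^3 = s · (3s)^3 = 27s^4
Ksp = 27 × (5.85×10⁻⁶)^4 = 3.16×10⁻²⁰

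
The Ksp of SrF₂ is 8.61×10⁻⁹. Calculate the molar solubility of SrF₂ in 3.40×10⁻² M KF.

7.45×10⁻⁶ M

SrF₂(s) ⇌ Sr²⁺(aq) + 2 F⁻(aq)
Let s be the solubility of SrF₂ here. The common ion gives [F⁻] ≈ 3.40×10⁻² M, and [Sr²⁺] = s.
Ksp = [Sr²⁺][F⁻]^2 = s(3.40×10⁻²)^2
s = 8.61×10⁻⁹ / (3.40×10⁻²)^2 = 7.45×10⁻⁶
s = 7.45×10⁻⁶ M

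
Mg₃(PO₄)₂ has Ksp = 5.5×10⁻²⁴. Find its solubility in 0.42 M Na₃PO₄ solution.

1.0×10⁻⁸ M

Mg₃(PO₄)₂(s) ⇌ 3 Mg²⁺(aq) + 2 PO₄³⁻(aq)
Let s be the solubility of Mg₃(PO₄)₂ here. The common ion gives [PO₄³⁻] ≈ 0.42 M, and [Mg²⁺] = 3s.
Ksp = [Mg²⁺]^3[PO₄³⁻]^2 = (3s)^3(0.42)^2
(3s)^3 = 5.5×10⁻²⁴ / (0.42)^2 = 3.1×10⁻²³
s = 1.0×10⁻⁸ M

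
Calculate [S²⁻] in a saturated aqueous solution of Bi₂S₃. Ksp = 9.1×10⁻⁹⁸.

4.6×10⁻²⁰ M

Bi₂S₃(s) ⇌ 2 Bi³⁺(aq) + 3 S²⁻(aq)
For each mole of Bi₂S₃ that dissolves per liter, [Bi³⁺] = 2s and [S²⁻] = 3s; let s denote this solubility.
Ksp = [Bi³⁺]^2[S²⁻]^3 = (2s)^2 · (3s)^3 = 108s^5 = 9.1×10⁻⁹⁸
s = 1.5×10⁻²⁰ mol L⁻¹
[S²⁻] = 3s = 4.6×10⁻²⁰ mol L⁻¹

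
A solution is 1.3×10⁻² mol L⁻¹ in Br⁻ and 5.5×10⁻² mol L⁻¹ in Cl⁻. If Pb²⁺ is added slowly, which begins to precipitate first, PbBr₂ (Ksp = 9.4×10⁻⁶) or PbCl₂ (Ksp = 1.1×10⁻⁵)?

The threshold for precipitation is Q = Ksp.
For PbBr₂: [Pb²⁺] = (Ksp/[Br⁻]^2) = 5.6×10⁻² mol L⁻¹
For PbCl₂: [Pb²⁺] = (Ksp/[Cl⁻]^2) = 3.6×10⁻³ mol L⁻¹
Since PbCl₂ needs less Pb²⁺ to reach saturation, it precipitates first.

PbCl₂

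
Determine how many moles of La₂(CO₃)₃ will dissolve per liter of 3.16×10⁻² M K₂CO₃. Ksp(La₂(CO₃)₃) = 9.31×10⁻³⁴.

La₂(CO₃)₃(s) ⇌ 2 La³⁺(aq) + 3 CO₃²⁻(aq)
With CO₃²⁻ already at 3.16×10⁻² M and s small, take [CO₃²⁻] ≈ 3.16×10⁻² M and [La³⁺] = 2s.
Ksp = [La³⁺]^2[CO₃²⁻]^3 = (2s)^2(3.16×10⁻²)^3
(2s)^2 = 9.31×10⁻³⁴ / (3.16×10⁻²)^3 = 2.95×10⁻²⁹
s = 2.72×10⁻¹⁵ M

2.72×10⁻¹⁵ M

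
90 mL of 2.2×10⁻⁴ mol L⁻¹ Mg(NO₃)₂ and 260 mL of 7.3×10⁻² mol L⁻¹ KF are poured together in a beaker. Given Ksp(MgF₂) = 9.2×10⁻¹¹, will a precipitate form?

Total volume after mixing = 90 + 260 = 350 mL.
[Mg²⁺] = (2.2×10⁻⁴)(90)/350 = 5.7×10⁻⁵ mol L⁻¹
[F⁻] = (7.3×10⁻²)(260)/350 = 5.4×10⁻² mol L⁻¹
Q = [Mg²⁺][F⁻]^2 = 1.7×10⁻⁷
Since Q (1.7×10⁻⁷) exceeds Ksp (9.2×10⁻¹¹), MgF₂ will precipitate.

Yes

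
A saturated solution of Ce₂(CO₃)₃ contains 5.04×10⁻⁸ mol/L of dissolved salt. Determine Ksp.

Ce₂(CO₃)₃(s) ⇌ 2 Ce³⁺(aq) + 3 CO₃²⁻(aq)
Let s be the molar solubility. Then [Ce³⁺] = 2s and [CO₃²⁻] = 3s.
Ksp = [Ce³⁺]^2[CO₃²⁻]^3 = (2s)^2 · (3s)^3 = 108s^5
Ksp = 108 × (5.04×10⁻⁸)^5 = 3.51×10⁻³⁵

Ksp = 3.51×10⁻³⁵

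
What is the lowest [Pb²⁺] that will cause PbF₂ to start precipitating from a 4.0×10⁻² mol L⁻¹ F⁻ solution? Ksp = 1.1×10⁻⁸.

6.9×10⁻⁶ M

A salt starts to precipitate once the ion product Q reaches its Ksp.
PbF₂(s) ⇌ Pb²⁺(aq) + 2 F⁻(aq)
Ksp = [Pb²⁺][F⁻]^2 = [Pb²⁺](4.0×10⁻²)^2
[Pb²⁺] = 1.1×10⁻⁸ / (4.0×10⁻²)^2 = 6.9×10⁻⁶
[Pb²⁺] = 6.9×10⁻⁶ mol L⁻¹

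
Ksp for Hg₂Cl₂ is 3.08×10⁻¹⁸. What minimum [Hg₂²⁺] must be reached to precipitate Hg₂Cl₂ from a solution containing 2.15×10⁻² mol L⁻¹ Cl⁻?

6.66×10⁻¹⁵ M

A salt starts to precipitate once the ion product Q reaches its Ksp.
Hg₂Cl₂(s) ⇌ Hg₂²⁺(aq) + 2 Cl⁻(aq)
Ksp = [Hg₂²⁺][Cl⁻]^2 = [Hg₂²⁺](2.15×10⁻²)^2
[Hg₂²⁺] = 3.08×10⁻¹⁸ / (2.15×10⁻²)^2 = 6.66×10⁻¹⁵
[Hg₂²⁺] = 6.66×10⁻¹⁵ mol L⁻¹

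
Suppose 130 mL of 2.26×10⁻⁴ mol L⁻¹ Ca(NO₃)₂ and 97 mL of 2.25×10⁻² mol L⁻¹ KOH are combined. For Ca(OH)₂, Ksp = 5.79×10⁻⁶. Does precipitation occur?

No

After mixing, V = 130 mL + 97 mL = 227 mL.
[Ca²⁺] = (2.26×10⁻⁴)(130)/227 = 1.29×10⁻⁴ mol L⁻¹
[OH⁻] = (2.25×10⁻²)(97)/227 = 9.61×10⁻³ mol L⁻¹
Q = [Ca²⁺][OH⁻]^2 = 1.20×10⁻⁸
Since Q (1.20×10⁻⁸) is less than Ksp (5.79×10⁻⁶), no Ca(OH)₂ precipitates.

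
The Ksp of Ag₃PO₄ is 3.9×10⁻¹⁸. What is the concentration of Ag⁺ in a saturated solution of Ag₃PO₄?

5.8×10⁻⁵ M

Ag₃PO₄(s) ⇌ 3 Ag⁺(aq) + PO₄³⁻(aq)
With molar solubility s: [Ag⁺] = 3s, [PO₄³⁻] = s.
Ksp = [Ag⁺]^3[PO₄³⁻] = (3s)^3 · s = 27s^4 = 3.9×10⁻¹⁸
s = 1.9×10⁻⁵ mol/L
[Ag⁺] = 3s = 5.8×10⁻⁵ mol/L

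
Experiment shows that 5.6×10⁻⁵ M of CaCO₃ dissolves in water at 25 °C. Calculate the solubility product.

Ksp = 3.1×10⁻⁹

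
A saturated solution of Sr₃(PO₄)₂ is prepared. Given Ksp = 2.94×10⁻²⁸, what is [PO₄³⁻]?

Sr₃(PO₄)₂(s) ⇌ 3 Sr²⁺(aq) + 2 PO₄³⁻(aq)
Call the molar solubility s, so that [Sr²⁺] = 3s and [PO₄³⁻] = 2s.
Ksp = [Sr²⁺]^3[PO₄³⁻]^2 = (3s)^3 · (2s)^2 = 108s^5 = 2.94×10⁻²⁸
s = 1.22×10⁻⁶ mol L⁻¹
[PO₄³⁻] = 2s = 2.44×10⁻⁶ mol L⁻¹

2.44×10⁻⁶ M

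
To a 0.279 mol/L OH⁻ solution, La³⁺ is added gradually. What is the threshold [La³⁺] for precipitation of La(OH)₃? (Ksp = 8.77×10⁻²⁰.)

The threshold for precipitation is Q = Ksp.
La(OH)₃(s) ⇌ La³⁺(aq) + 3 OH⁻(aq)
Ksp = [La³⁺][OH⁻]^3 = [La³⁺](0.279)^3
[La³⁺] = 8.77×10⁻²⁰ / (0.279)^3 = 4.04×10⁻¹⁸
[La³⁺] = 4.04×10⁻¹⁸ mol/L

4.04×10⁻¹⁸ M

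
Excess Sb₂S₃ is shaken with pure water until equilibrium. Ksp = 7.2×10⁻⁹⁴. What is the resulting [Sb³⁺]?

1.8×10⁻¹⁹ M

Sb₂S₃(s) ⇌ 2 Sb³⁺(aq) + 3 S²⁻(aq)
Call the molar solubility s, so that [Sb³⁺] = 2s and [S²⁻] = 3s.
Ksp = [Sb³⁺]^2[S²⁻]^3 = (2s)^2 · (3s)^3 = 108s^5 = 7.2×10⁻⁹⁴
s = 9.2×10⁻²⁰ mol/L
[Sb³⁺] = 2s = 1.8×10⁻¹⁹ mol/L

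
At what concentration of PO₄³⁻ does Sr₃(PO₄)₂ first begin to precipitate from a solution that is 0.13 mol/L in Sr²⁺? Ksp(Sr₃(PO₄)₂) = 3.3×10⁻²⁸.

3.9×10⁻¹³ M

Each salt precipitates once Q = Ksp for that salt.
Sr₃(PO₄)₂(s) ⇌ 3 Sr²⁺(aq) + 2 PO₄³⁻(aq)
Ksp = [Sr²⁺]^3[PO₄³⁻]^2 = [PO₄³⁻]^2(0.13)^3
[PO₄³⁻]^2 = 3.3×10⁻²⁸ / (0.13)^3 = 1.5×10⁻²⁵
[PO₄³⁻] = 3.9×10⁻¹³ mol/L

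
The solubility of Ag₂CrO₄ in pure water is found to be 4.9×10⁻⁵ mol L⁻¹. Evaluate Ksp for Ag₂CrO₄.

Ksp = 4.7×10⁻¹³

Ag₂CrO₄(s) ⇌ 2 Ag⁺(aq) + CrO₄²⁻(aq)
Let s be the molar solubility. Then [Ag⁺] = 2s and [CrO₄²⁻] = s.
Ksp = [Ag⁺]^2[CrO₄²⁻] = (2s)^2 · s = 4s^3
Ksp = 4 × (4.9×10⁻⁵)^3 = 4.7×10⁻¹³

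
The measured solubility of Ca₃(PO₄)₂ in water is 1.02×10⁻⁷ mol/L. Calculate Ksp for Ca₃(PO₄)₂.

Ksp = 1.19×10⁻³³

Ca₃(PO₄)₂(s) ⇌ 3 Ca²⁺(aq) + 2 PO₄³⁻(aq)
For each mole of Ca₃(PO₄)₂ that dissolves per liter, [Ca²⁺] = 3s and [PO₄³⁻] = 2s; let s denote this solubility.
Ksp = [Ca²⁺]^3[PO₄³⁻]^2 = (3s)^3 · (2s)^2 = 108s^5
Ksp = 108 × (1.02×10⁻⁷)^5 = 1.19×10⁻³³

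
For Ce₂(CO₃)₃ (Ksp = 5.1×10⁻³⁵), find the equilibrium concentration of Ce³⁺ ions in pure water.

Ce₂(CO₃)₃(s) ⇌ 2 Ce³⁺(aq) + 3 CO₃²⁻(aq)
Let s be the molar solubility. Then [Ce³⁺] = 2s and [CO₃²⁻] = 3s.
Ksp = [Ce³⁺]^2[CO₃²⁻]^3 = (2s)^2 · (3s)^3 = 108s^5 = 5.1×10⁻³⁵
s = 5.4×10⁻⁸ mol/L
[Ce³⁺] = 2s = 1.1×10⁻⁷ mol/L

1.1×10⁻⁷ M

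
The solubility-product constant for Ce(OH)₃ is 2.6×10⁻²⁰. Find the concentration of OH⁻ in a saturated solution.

Ce(OH)₃(s) ⇌ Ce³⁺(aq) + 3 OH⁻(aq)
If s mol/L of Ce(OH)₃ dissolves, [Ce³⁺] = s and [OH⁻] = 3s.
Ksp = [Ce³⁺][OH⁻]^3 = s · (3s)^3 = 27s^4 = 2.6×10⁻²⁰
s = 5.6×10⁻⁶ mol L⁻¹
[OH⁻] = 3s = 1.7×10⁻⁵ mol L⁻¹

1.7×10⁻⁵ M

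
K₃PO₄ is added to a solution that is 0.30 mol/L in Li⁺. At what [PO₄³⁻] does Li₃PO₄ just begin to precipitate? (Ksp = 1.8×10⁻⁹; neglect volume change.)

6.7×10⁻⁸ M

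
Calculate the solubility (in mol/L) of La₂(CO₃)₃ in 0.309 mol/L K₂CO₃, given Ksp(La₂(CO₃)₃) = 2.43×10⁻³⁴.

4.54×10⁻¹⁷ M

La₂(CO₃)₃(s) ⇌ 2 La³⁺(aq) + 3 CO₃²⁻(aq)
The solution already contains CO₃²⁻ at 0.309 mol/L. Let s be the molar solubility of La₂(CO₃)₃.
[CO₃²⁻] ≈ 0.309 mol/L (common ion dominates); [La³⁺] = 2s.
Ksp = [La³⁺]^2[CO₃²⁻]^3 = (2s)^2(0.309)^3
(2s)^2 = 2.43×10⁻³⁴ / (0.309)^3 = 8.24×10⁻³³
s = 4.54×10⁻¹⁷ mol/L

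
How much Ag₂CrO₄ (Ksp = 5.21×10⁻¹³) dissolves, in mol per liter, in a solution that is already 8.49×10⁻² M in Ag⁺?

7.23×10⁻¹¹ M

Ag₂CrO₄(s) ⇌ 2 Ag⁺(aq) + CrO₄²⁻(aq)
Ag⁺ is already present at 8.49×10⁻² M. If s mol/L of Ag₂CrO₄ dissolves, [CrO₄²⁻] = s while [Ag⁺] ≈ 8.49×10⁻² M.
Ksp = [Ag⁺]^2[CrO₄²⁻] = (8.49×10⁻²)^2s
s = 5.21×10⁻¹³ / (8.49×10⁻²)^2 = 7.23×10⁻¹¹
s = 7.23×10⁻¹¹ M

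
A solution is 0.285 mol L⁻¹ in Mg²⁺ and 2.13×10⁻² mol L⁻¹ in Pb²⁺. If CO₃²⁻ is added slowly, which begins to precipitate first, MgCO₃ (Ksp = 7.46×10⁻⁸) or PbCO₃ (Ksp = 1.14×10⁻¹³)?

PbCO₃

Precipitation begins when Q = Ksp.
For MgCO₃: [CO₃²⁻] = (Ksp/[Mg²⁺]) = 2.62×10⁻⁷ mol L⁻¹
For PbCO₃: [CO₃²⁻] = (Ksp/[Pb²⁺]) = 5.35×10⁻¹² mol L⁻¹
The smaller threshold [CO₃²⁻] is reached first, so PbCO₃ precipitates first.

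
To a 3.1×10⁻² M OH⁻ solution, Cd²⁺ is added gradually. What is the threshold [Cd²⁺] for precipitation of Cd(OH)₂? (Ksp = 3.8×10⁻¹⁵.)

Each salt precipitates once Q = Ksp for that salt.
Cd(OH)₂(s) ⇌ Cd²⁺(aq) + 2 OH⁻(aq)
Ksp = [Cd²⁺][OH⁻]^2 = [Cd²⁺](3.1×10⁻²)^2
[Cd²⁺] = 3.8×10⁻¹⁵ / (3.1×10⁻²)^2 = 4.0×10⁻¹²
[Cd²⁺] = 4.0×10⁻¹² M

4.0×10⁻¹² M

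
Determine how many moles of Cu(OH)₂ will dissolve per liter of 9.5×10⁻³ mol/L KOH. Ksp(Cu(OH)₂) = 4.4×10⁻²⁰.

Cu(OH)₂(s) ⇌ Cu²⁺(aq) + 2 OH⁻(aq)
The solution already contains OH⁻ at 9.5×10⁻³ mol/L. Let s be the molar solubility of Cu(OH)₂.
[OH⁻] ≈ 9.5×10⁻³ mol/L (common ion dominates); [Cu²⁺] = s.
Ksp = [Cu²⁺][OH⁻]^2 = s(9.5×10⁻³)^2
s = 4.4×10⁻²⁰ / (9.5×10⁻³)^2 = 4.9×10⁻¹⁶
s = 4.9×10⁻¹⁶ mol/L

4.9×10⁻¹⁶ M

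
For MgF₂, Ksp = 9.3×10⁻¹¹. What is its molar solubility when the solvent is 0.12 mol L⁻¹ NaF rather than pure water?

6.5×10⁻⁹ M

MgF₂(s) ⇌ Mg²⁺(aq) + 2 F⁻(aq)
The solution already contains F⁻ at 0.12 mol L⁻¹. Let s be the molar solubility of MgF₂.
[F⁻] ≈ 0.12 mol L⁻¹ (common ion dominates); [Mg²⁺] = s.
Ksp = [Mg²⁺][F⁻]^2 = s(0.12)^2
s = 9.3×10⁻¹¹ / (0.12)^2 = 6.5×10⁻⁹
s = 6.5×10⁻⁹ mol L⁻¹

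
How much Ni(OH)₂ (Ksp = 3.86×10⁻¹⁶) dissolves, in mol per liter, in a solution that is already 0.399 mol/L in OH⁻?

2.42×10⁻¹⁵ M

Ni(OH)₂(s) ⇌ Ni²⁺(aq) + 2 OH⁻(aq)
OH⁻ is already present at 0.399 mol/L. If s mol/L of Ni(OH)₂ dissolves, [Ni²⁺] = s while [OH⁻] ≈ 0.399 mol/L.
Ksp = [Ni²⁺][OH⁻]^2 = s(0.399)^2
s = 3.86×10⁻¹⁶ / (0.399)^2 = 2.42×10⁻¹⁵
s = 2.42×10⁻¹⁵ mol/L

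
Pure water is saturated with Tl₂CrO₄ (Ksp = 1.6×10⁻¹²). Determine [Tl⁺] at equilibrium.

1.5×10⁻⁴ M

Tl₂CrO₄(s) ⇌ 2 Tl⁺(aq) + CrO₄²⁻(aq)
For each mole of Tl₂CrO₄ that dissolves per liter, [Tl⁺] = 2s and [CrO₄²⁻] = s; let s denote this solubility.
Ksp = [Tl⁺]^2[CrO₄²⁻] = (2s)^2 · s = 4s^3 = 1.6×10⁻¹²
s = 7.4×10⁻⁵ M
[Tl⁺] = 2s = 1.5×10⁻⁴ M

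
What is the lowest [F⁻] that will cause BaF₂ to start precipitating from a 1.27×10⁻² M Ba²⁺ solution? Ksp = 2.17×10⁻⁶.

1.31×10⁻² M

Precipitation begins when Q = Ksp.
BaF₂(s) ⇌ Ba²⁺(aq) + 2 F⁻(aq)
Ksp = [Ba²⁺][F⁻]^2 = [F⁻]^2(1.27×10⁻²)
[F⁻]^2 = 2.17×10⁻⁶ / (1.27×10⁻²) = 1.71×10⁻⁴
[F⁻] = 1.31×10⁻² M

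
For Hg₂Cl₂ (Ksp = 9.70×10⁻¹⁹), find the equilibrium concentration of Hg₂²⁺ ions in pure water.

Hg₂Cl₂(s) ⇌ Hg₂²⁺(aq) + 2 Cl⁻(aq)
If s mol/L of Hg₂Cl₂ dissolves, [Hg₂²⁺] = s and [Cl⁻] = 2s.
Ksp = [Hg₂²⁺][Cl⁻]^2 = s · (2s)^2 = 4s^3 = 9.70×10⁻¹⁹
s = 6.24×10⁻⁷ M
[Hg₂²⁺] = s = 6.24×10⁻⁷ M

6.24×10⁻⁷ M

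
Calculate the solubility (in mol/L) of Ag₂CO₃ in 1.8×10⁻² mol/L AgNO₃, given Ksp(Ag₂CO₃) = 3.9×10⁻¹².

Ag₂CO₃(s) ⇌ 2 Ag⁺(aq) + CO₃²⁻(aq)
Ag⁺ is already present at 1.8×10⁻² mol/L. If s mol/L of Ag₂CO₃ dissolves, [CO₃²⁻] = s while [Ag⁺] ≈ 1.8×10⁻² mol/L.
Ksp = [Ag⁺]^2[CO₃²⁻] = (1.8×10⁻²)^2s
s = 3.9×10⁻¹² / (1.8×10⁻²)^2 = 1.2×10⁻⁸
s = 1.2×10⁻⁸ mol/L

1.2×10⁻⁸ M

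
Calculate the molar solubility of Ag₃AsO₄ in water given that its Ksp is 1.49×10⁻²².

1.53×10⁻⁶ M

Ag₃AsO₄(s) ⇌ 3 Ag⁺(aq) + AsO₄³⁻(aq)
For each mole of Ag₃AsO₄ that dissolves per liter, [Ag⁺] = 3s and [AsO₄³⁻] = s; let s denote this solubility.
Ksp = [Ag⁺]^3[AsO₄³⁻] = (3s)^3 · s = 27s^4
27s^4 = 1.49×10⁻²²  ⇒  s^4 = 5.52×10⁻²⁴
s = (5.52×10⁻²⁴)^(1/4) = 1.53×10⁻⁶ M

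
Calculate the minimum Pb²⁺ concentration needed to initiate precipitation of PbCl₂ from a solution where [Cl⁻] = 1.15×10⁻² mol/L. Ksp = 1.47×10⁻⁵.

0.111 M

Each salt precipitates once Q = Ksp for that salt.
PbCl₂(s) ⇌ Pb²⁺(aq) + 2 Cl⁻(aq)
Ksp = [Pb²⁺][Cl⁻]^2 = [Pb²⁺](1.15×10⁻²)^2
[Pb²⁺] = 1.47×10⁻⁵ / (1.15×10⁻²)^2 = 0.111
[Pb²⁺] = 0.111 mol/L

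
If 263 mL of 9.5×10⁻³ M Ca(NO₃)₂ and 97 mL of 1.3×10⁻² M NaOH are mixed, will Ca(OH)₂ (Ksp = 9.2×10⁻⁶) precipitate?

No

After mixing, V = 263 mL + 97 mL = 360 mL.
[Ca²⁺] = (9.5×10⁻³)(263)/360 = 6.9×10⁻³ M
[OH⁻] = (1.3×10⁻²)(97)/360 = 3.5×10⁻³ M
Q = [Ca²⁺][OH⁻]^2 = 8.5×10⁻⁸
Q < Ksp (8.5×10⁻⁸ vs 9.2×10⁻⁶); the solution remains unsaturated and no precipitate forms.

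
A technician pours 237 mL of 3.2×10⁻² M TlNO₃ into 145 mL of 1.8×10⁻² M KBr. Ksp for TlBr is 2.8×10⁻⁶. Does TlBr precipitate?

Yes

After mixing, V = 237 mL + 145 mL = 382 mL.
[Tl⁺] = (3.2×10⁻²)(237)/382 = 2.0×10⁻² M
[Br⁻] = (1.8×10⁻²)(145)/382 = 6.8×10⁻³ M
Q = [Tl⁺][Br⁻] = 1.4×10⁻⁴
Because Q > Ksp (1.4×10⁻⁴ vs 2.8×10⁻⁶), a precipitate of TlBr forms.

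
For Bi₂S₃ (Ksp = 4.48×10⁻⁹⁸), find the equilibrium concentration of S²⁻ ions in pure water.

3.99×10⁻²⁰ M

Bi₂S₃(s) ⇌ 2 Bi³⁺(aq) + 3 S²⁻(aq)
For each mole of Bi₂S₃ that dissolves per liter, [Bi³⁺] = 2s and [S²⁻] = 3s; let s denote this solubility.
Ksp = [Bi³⁺]^2[S²⁻]^3 = (2s)^2 · (3s)^3 = 108s^5 = 4.48×10⁻⁹⁸
s = 1.33×10⁻²⁰ mol L⁻¹
[S²⁻] = 3s = 3.99×10⁻²⁰ mol L⁻¹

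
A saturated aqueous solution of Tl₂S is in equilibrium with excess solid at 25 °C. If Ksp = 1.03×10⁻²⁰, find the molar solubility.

Tl₂S(s) ⇌ 2 Tl⁺(aq) + S²⁻(aq)
With molar solubility s: [Tl⁺] = 2s, [S²⁻] = s.
Ksp = [Tl⁺]^2[S²⁻] = (2s)^2 · s = 4s^3
4s^3 = 1.03×10⁻²⁰  ⇒  s^3 = 2.58×10⁻²¹
Taking the 3rd root, s = 1.37×10⁻⁷ mol L⁻¹.

1.37×10⁻⁷ M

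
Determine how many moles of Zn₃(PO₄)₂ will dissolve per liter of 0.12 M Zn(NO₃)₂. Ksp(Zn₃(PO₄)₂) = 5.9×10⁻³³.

Zn₃(PO₄)₂(s) ⇌ 3 Zn²⁺(aq) + 2 PO₄³⁻(aq)
Let s be the solubility of Zn₃(PO₄)₂ here. The common ion gives [Zn²⁺] ≈ 0.12 M, and [PO₄³⁻] = 2s.
Ksp = [Zn²⁺]^3[PO₄³⁻]^2 = (0.12)^3(2s)^2
(2s)^2 = 5.9×10⁻³³ / (0.12)^3 = 3.4×10⁻³⁰
s = 9.2×10⁻¹⁶ M

9.2×10⁻¹⁶ M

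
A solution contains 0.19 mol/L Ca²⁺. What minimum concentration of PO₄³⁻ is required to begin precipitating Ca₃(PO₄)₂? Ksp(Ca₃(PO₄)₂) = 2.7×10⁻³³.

Precipitation of each salt begins when its ion product equals Ksp.
Ca₃(PO₄)₂(s) ⇌ 3 Ca²⁺(aq) + 2 PO₄³⁻(aq)
Ksp = [Ca²⁺]^3[PO₄³⁻]^2 = [PO₄³⁻]^2(0.19)^3
[PO₄³⁻]^2 = 2.7×10⁻³³ / (0.19)^3 = 3.9×10⁻³¹
[PO₄³⁻] = 6.3×10⁻¹⁶ mol/L

6.3×10⁻¹⁶ M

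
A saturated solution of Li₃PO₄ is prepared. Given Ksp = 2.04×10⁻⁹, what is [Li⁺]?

8.84×10⁻³ M

Li₃PO₄(s) ⇌ 3 Li⁺(aq) + PO₄³⁻(aq)
With molar solubility s: [Li⁺] = 3s, [PO₄³⁻] = s.
Ksp = [Li⁺]^3[PO₄³⁻] = (3s)^3 · s = 27s^4 = 2.04×10⁻⁹
s = 2.95×10⁻³ mol L⁻¹
[Li⁺] = 3s = 8.84×10⁻³ mol L⁻¹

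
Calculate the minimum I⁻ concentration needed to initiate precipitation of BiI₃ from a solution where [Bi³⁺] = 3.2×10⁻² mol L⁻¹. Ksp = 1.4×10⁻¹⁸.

Precipitation begins when Q = Ksp.
BiI₃(s) ⇌ Bi³⁺(aq) + 3 I⁻(aq)
Ksp = [Bi³⁺][I⁻]^3 = [I⁻]^3(3.2×10⁻²)
[I⁻]^3 = 1.4×10⁻¹⁸ / (3.2×10⁻²) = 4.4×10⁻¹⁷
[I⁻] = 3.5×10⁻⁶ mol L⁻¹

3.5×10⁻⁶ M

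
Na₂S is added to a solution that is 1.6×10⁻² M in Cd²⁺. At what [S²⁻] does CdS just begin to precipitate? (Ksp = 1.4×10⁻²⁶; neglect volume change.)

8.8×10⁻²⁵ M

Each salt precipitates once Q = Ksp for that salt.
CdS(s) ⇌ Cd²⁺(aq) + S²⁻(aq)
Ksp = [Cd²⁺][S²⁻] = [S²⁻](1.6×10⁻²)
[S²⁻] = 1.4×10⁻²⁶ / (1.6×10⁻²) = 8.8×10⁻²⁵
[S²⁻] = 8.8×10⁻²⁵ M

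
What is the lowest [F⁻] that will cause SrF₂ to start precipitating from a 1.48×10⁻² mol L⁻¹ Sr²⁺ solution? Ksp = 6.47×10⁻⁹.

6.61×10⁻⁴ M

Each salt precipitates once Q = Ksp for that salt.
SrF₂(s) ⇌ Sr²⁺(aq) + 2 F⁻(aq)
Ksp = [Sr²⁺][F⁻]^2 = [F⁻]^2(1.48×10⁻²)
[F⁻]^2 = 6.47×10⁻⁹ / (1.48×10⁻²) = 4.37×10⁻⁷
[F⁻] = 6.61×10⁻⁴ mol L⁻¹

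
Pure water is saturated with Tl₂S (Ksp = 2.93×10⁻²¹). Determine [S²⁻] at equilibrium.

Tl₂S(s) ⇌ 2 Tl⁺(aq) + S²⁻(aq)
Let s be the molar solubility. Then [Tl⁺] = 2s and [S²⁻] = s.
Ksp = [Tl⁺]^2[S²⁻] = (2s)^2 · s = 4s^3 = 2.93×10⁻²¹
s = 9.01×10⁻⁸ M
[S²⁻] = s = 9.01×10⁻⁸ M

9.01×10⁻⁸ M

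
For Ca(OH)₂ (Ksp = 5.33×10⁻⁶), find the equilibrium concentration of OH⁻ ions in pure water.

2.20×10⁻² M

Ca(OH)₂(s) ⇌ Ca²⁺(aq) + 2 OH⁻(aq)
For each mole of Ca(OH)₂ that dissolves per liter, [Ca²⁺] = s and [OH⁻] = 2s; let s denote this solubility.
Ksp = [Ca²⁺][OH⁻]^2 = s · (2s)^2 = 4s^3 = 5.33×10⁻⁶
s = 1.10×10⁻² mol/L
[OH⁻] = 2s = 2.20×10⁻² mol/L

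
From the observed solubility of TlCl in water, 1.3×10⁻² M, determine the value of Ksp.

Ksp = 1.7×10⁻⁴

TlCl(s) ⇌ Tl⁺(aq) + Cl⁻(aq)
Call the molar solubility s, so that [Tl⁺] = s and [Cl⁻] = s.
Ksp = [Tl⁺][Cl⁻] = s · s = s^2
Ksp = (1.3×10⁻²)^2 = 1.7×10⁻⁴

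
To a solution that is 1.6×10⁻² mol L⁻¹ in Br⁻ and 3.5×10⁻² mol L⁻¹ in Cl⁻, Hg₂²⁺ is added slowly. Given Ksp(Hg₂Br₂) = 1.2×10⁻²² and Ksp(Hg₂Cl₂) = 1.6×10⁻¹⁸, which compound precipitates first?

The threshold for precipitation is Q = Ksp.
For Hg₂Br₂: [Hg₂²⁺] = (Ksp/[Br⁻]^2) = 4.7×10⁻¹⁹ mol L⁻¹
For Hg₂Cl₂: [Hg₂²⁺] = (Ksp/[Cl⁻]^2) = 1.3×10⁻¹⁵ mol L⁻¹
Since Hg₂Br₂ needs less Hg₂²⁺ to reach saturation, it precipitates first.

Hg₂Br₂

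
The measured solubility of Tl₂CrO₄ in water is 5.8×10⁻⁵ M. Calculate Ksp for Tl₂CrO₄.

Ksp = 7.8×10⁻¹³

Tl₂CrO₄(s) ⇌ 2 Tl⁺(aq) + CrO₄²⁻(aq)
Let s be the molar solubility. Then [Tl⁺] = 2s and [CrO₄²⁻] = s.
Ksp = [Tl⁺]^2[CrO₄²⁻] = (2s)^2 · s = 4s^3
Ksp = 4 × (5.8×10⁻⁵)^3 = 7.8×10⁻¹³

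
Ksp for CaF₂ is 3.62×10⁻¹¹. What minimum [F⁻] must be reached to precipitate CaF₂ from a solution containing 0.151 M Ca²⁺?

A salt starts to precipitate once the ion product Q reaches its Ksp.
CaF₂(s) ⇌ Ca²⁺(aq) + 2 F⁻(aq)
Ksp = [Ca²⁺][F⁻]^2 = [F⁻]^2(0.151)
[F⁻]^2 = 3.62×10⁻¹¹ / (0.151) = 2.40×10⁻¹⁰
[F⁻] = 1.55×10⁻⁵ M

1.55×10⁻⁵ M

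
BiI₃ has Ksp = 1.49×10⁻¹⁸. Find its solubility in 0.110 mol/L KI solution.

1.12×10⁻¹⁵ M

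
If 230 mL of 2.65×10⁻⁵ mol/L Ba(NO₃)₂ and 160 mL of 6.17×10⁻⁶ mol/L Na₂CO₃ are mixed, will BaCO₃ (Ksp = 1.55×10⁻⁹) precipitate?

The combined volume is 390 mL.
[Ba²⁺] = (2.65×10⁻⁵)(230)/390 = 1.56×10⁻⁵ mol/L
[CO₃²⁻] = (6.17×10⁻⁶)(160)/390 = 2.53×10⁻⁶ mol/L
Q = [Ba²⁺][CO₃²⁻] = 3.96×10⁻¹¹
Q = 3.96×10⁻¹¹ < Ksp = 1.55×10⁻⁹, so the solution is unsaturated and no precipitate forms.

No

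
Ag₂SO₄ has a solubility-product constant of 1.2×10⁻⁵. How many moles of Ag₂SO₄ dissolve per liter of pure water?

Ag₂SO₄(s) ⇌ 2 Ag⁺(aq) + SO₄²⁻(aq)
If s mol/L of Ag₂SO₄ dissolves, [Ag⁺] = 2s and [SO₄²⁻] = s.
Ksp = [Ag⁺]^2[SO₄²⁻] = (2s)^2 · s = 4s^3
4s^3 = 1.2×10⁻⁵  ⇒  s^3 = 3.0×10⁻⁶
s = 1.4×10⁻² mol L⁻¹

1.4×10⁻² M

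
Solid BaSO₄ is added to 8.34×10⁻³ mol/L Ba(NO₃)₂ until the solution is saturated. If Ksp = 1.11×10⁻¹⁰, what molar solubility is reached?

1.33×10⁻⁸ M

BaSO₄(s) ⇌ Ba²⁺(aq) + SO₄²⁻(aq)
Let s be the solubility of BaSO₄ here. The common ion gives [Ba²⁺] ≈ 8.34×10⁻³ mol/L, and [SO₄²⁻] = s.
Ksp = [Ba²⁺][SO₄²⁻] = (8.34×10⁻³)s
s = 1.11×10⁻¹⁰ / (8.34×10⁻³) = 1.33×10⁻⁸
s = 1.33×10⁻⁸ mol/L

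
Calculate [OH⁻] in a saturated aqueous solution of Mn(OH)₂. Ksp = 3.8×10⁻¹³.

9.1×10⁻⁵ M

Mn(OH)₂(s) ⇌ Mn²⁺(aq) + 2 OH⁻(aq)
If s mol/L of Mn(OH)₂ dissolves, [Mn²⁺] = s and [OH⁻] = 2s.
Ksp = [Mn²⁺][OH⁻]^2 = s · (2s)^2 = 4s^3 = 3.8×10⁻¹³
s = 4.6×10⁻⁵ M
[OH⁻] = 2s = 9.1×10⁻⁵ M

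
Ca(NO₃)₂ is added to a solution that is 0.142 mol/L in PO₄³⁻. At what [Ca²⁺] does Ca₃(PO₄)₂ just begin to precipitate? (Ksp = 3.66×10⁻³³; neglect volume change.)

A salt starts to precipitate once the ion product Q reaches its Ksp.
Ca₃(PO₄)₂(s) ⇌ 3 Ca²⁺(aq) + 2 PO₄³⁻(aq)
Ksp = [Ca²⁺]^3[PO₄³⁻]^2 = [Ca²⁺]^3(0.142)^2
[Ca²⁺]^3 = 3.66×10⁻³³ / (0.142)^2 = 1.82×10⁻³¹
[Ca²⁺] = 5.66×10⁻¹¹ mol/L

5.66×10⁻¹¹ M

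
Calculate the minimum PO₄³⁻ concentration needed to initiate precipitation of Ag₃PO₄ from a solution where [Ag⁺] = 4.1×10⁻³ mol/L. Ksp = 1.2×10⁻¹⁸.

1.7×10⁻¹¹ M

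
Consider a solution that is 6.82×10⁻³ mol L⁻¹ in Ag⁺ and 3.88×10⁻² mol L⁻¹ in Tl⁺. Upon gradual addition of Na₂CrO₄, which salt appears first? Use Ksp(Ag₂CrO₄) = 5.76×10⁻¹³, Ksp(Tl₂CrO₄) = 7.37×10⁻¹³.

Tl₂CrO₄

Precipitation begins when Q = Ksp.
For Ag₂CrO₄: [CrO₄²⁻] = (Ksp/[Ag⁺]^2) = 1.24×10⁻⁸ mol L⁻¹
For Tl₂CrO₄: [CrO₄²⁻] = (Ksp/[Tl⁺]^2) = 4.90×10⁻¹⁰ mol L⁻¹
Tl₂CrO₄ requires the lower [CrO₄²⁻], so it precipitates first.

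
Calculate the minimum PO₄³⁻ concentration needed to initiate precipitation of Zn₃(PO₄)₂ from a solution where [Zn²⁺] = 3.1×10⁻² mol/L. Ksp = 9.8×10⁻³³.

1.8×10⁻¹⁴ M

Precipitation of each salt begins when its ion product equals Ksp.
Zn₃(PO₄)₂(s) ⇌ 3 Zn²⁺(aq) + 2 PO₄³⁻(aq)
Ksp = [Zn²⁺]^3[PO₄³⁻]^2 = [PO₄³⁻]^2(3.1×10⁻²)^3
[PO₄³⁻]^2 = 9.8×10⁻³³ / (3.1×10⁻²)^3 = 3.3×10⁻²⁸
[PO₄³⁻] = 1.8×10⁻¹⁴ mol/L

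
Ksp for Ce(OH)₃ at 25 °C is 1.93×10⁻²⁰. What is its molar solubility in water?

5.17×10⁻⁶ M

Ce(OH)₃(s) ⇌ Ce³⁺(aq) + 3 OH⁻(aq)
Call the molar solubility s, so that [Ce³⁺] = s and [OH⁻] = 3s.
Ksp = [Ce³⁺][OH⁻]^3 = s · (3s)^3 = 27s^4
27s^4 = 1.93×10⁻²⁰  ⇒  s^4 = 7.15×10⁻²²
s = 5.17×10⁻⁶ mol L⁻¹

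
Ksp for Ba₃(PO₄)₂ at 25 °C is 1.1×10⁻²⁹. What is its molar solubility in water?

6.3×10⁻⁷ M

Ba₃(PO₄)₂(s) ⇌ 3 Ba²⁺(aq) + 2 PO₄³⁻(aq)
For each mole of Ba₃(PO₄)₂ that dissolves per liter, [Ba²⁺] = 3s and [PO₄³⁻] = 2s; let s denote this solubility.
Ksp = [Ba²⁺]^3[PO₄³⁻]^2 = (3s)^3 · (2s)^2 = 108s^5
108s^5 = 1.1×10⁻²⁹  ⇒  s^5 = 1.0×10⁻³¹
s = (1.0×10⁻³¹)^(1/5) = 6.3×10⁻⁷ mol L⁻¹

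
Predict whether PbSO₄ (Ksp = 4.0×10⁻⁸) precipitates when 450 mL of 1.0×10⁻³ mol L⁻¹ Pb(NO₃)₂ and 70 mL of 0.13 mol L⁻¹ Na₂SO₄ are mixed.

Yes

Total volume after mixing = 450 + 70 = 520 mL.
[Pb²⁺] = (1.0×10⁻³)(450)/520 = 8.7×10⁻⁴ mol L⁻¹
[SO₄²⁻] = (0.13)(70)/520 = 1.8×10⁻² mol L⁻¹
Q = [Pb²⁺][SO₄²⁻] = 1.5×10⁻⁵
Since Q (1.5×10⁻⁵) exceeds Ksp (4.0×10⁻⁸), PbSO₄ will precipitate.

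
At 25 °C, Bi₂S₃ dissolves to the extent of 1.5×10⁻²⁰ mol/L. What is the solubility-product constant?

Ksp = 8.2×10⁻⁹⁸

Bi₂S₃(s) ⇌ 2 Bi³⁺(aq) + 3 S²⁻(aq)
With molar solubility s: [Bi³⁺] = 2s, [S²⁻] = 3s.
Ksp = [Bi³⁺]^2[S²⁻]^3 = (2s)^2 · (3s)^3 = 108s^5
Ksp = 108 × (1.5×10⁻²⁰)^5 = 8.2×10⁻⁹⁸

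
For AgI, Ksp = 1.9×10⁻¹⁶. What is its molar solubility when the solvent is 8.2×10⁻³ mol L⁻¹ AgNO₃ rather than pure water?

AgI(s) ⇌ Ag⁺(aq) + I⁻(aq)
Let s be the solubility of AgI here. The common ion gives [Ag⁺] ≈ 8.2×10⁻³ mol L⁻¹, and [I⁻] = s.
Ksp = [Ag⁺][I⁻] = (8.2×10⁻³)s
s = 1.9×10⁻¹⁶ / (8.2×10⁻³) = 2.3×10⁻¹⁴
s = 2.3×10⁻¹⁴ mol L⁻¹

2.3×10⁻¹⁴ M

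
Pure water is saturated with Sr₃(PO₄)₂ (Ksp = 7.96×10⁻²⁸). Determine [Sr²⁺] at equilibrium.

4.47×10⁻⁶ M

Sr₃(PO₄)₂(s) ⇌ 3 Sr²⁺(aq) + 2 PO₄³⁻(aq)
If s mol/L of Sr₃(PO₄)₂ dissolves, [Sr²⁺] = 3s and [PO₄³⁻] = 2s.
Ksp = [Sr²⁺]^3[PO₄³⁻]^2 = (3s)^3 · (2s)^2 = 108s^5 = 7.96×10⁻²⁸
s = 1.49×10⁻⁶ M
[Sr²⁺] = 3s = 4.47×10⁻⁶ M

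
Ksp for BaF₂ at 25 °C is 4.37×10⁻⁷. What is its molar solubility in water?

BaF₂(s) ⇌ Ba²⁺(aq) + 2 F⁻(aq)
For each mole of BaF₂ that dissolves per liter, [Ba²⁺] = s and [F⁻] = 2s; let s denote this solubility.
Ksp = [Ba²⁺][F⁻]^2 = s · (2s)^2 = 4s^3
4s^3 = 4.37×10⁻⁷  ⇒  s^3 = 1.09×10⁻⁷
s = (1.09×10⁻⁷)^(1/3) = 4.78×10⁻³ mol/L

4.78×10⁻³ M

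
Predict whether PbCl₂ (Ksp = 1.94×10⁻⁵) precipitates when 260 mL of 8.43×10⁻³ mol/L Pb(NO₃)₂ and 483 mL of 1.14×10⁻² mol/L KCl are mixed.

After mixing, V = 260 mL + 483 mL = 743 mL.
[Pb²⁺] = (8.43×10⁻³)(260)/743 = 2.95×10⁻³ mol/L
[Cl⁻] = (1.14×10⁻²)(483)/743 = 7.41×10⁻³ mol/L
Q = [Pb²⁺][Cl⁻]^2 = 1.62×10⁻⁷
Q < Ksp (1.62×10⁻⁷ vs 1.94×10⁻⁵); the solution remains unsaturated and no precipitate forms.

No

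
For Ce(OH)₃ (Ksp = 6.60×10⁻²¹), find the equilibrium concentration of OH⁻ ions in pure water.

Ce(OH)₃(s) ⇌ Ce³⁺(aq) + 3 OH⁻(aq)
Call the molar solubility s, so that [Ce³⁺] = s and [OH⁻] = 3s.
Ksp = [Ce³⁺][OH⁻]^3 = s · (3s)^3 = 27s^4 = 6.60×10⁻²¹
s = 3.95×10⁻⁶ mol L⁻¹
[OH⁻] = 3s = 1.19×10⁻⁵ mol L⁻¹

1.19×10⁻⁵ M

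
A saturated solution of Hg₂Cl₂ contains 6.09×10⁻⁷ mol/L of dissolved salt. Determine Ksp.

Hg₂Cl₂(s) ⇌ Hg₂²⁺(aq) + 2 Cl⁻(aq)
If s mol/L of Hg₂Cl₂ dissolves, [Hg₂²⁺] = s and [Cl⁻] = 2s.
Ksp = [Hg₂²⁺][Cl⁻]^2 = s · (2s)^2 = 4s^3
Ksp = 4 × (6.09×10⁻⁷)^3 = 9.03×10⁻¹⁹

Ksp = 9.03×10⁻¹⁹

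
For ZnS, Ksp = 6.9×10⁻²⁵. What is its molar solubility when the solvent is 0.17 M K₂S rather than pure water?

4.1×10⁻²⁴ M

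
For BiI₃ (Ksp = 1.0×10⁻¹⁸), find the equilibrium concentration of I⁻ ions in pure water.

BiI₃(s) ⇌ Bi³⁺(aq) + 3 I⁻(aq)
For each mole of BiI₃ that dissolves per liter, [Bi³⁺] = s and [I⁻] = 3s; let s denote this solubility.
Ksp = [Bi³⁺][I⁻]^3 = s · (3s)^3 = 27s^4 = 1.0×10⁻¹⁸
s = 1.4×10⁻⁵ M
[I⁻] = 3s = 4.2×10⁻⁵ M

4.2×10⁻⁵ M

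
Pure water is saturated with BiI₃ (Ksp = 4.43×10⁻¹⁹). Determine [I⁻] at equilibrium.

3.40×10⁻⁵ M

BiI₃(s) ⇌ Bi³⁺(aq) + 3 I⁻(aq)
Let s be the molar solubility. Then [Bi³⁺] = s and [I⁻] = 3s.
Ksp = [Bi³⁺][I⁻]^3 = s · (3s)^3 = 27s^4 = 4.43×10⁻¹⁹
s = 1.13×10⁻⁵ M
[I⁻] = 3s = 3.40×10⁻⁵ M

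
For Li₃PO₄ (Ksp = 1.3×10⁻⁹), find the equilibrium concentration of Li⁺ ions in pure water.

Li₃PO₄(s) ⇌ 3 Li⁺(aq) + PO₄³⁻(aq)
Call the molar solubility s, so that [Li⁺] = 3s and [PO₄³⁻] = s.
Ksp = [Li⁺]^3[PO₄³⁻] = (3s)^3 · s = 27s^4 = 1.3×10⁻⁹
s = 2.6×10⁻³ M
[Li⁺] = 3s = 7.9×10⁻³ M

7.9×10⁻³ M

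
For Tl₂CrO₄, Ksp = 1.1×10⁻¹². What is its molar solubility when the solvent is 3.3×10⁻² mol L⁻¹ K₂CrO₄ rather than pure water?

2.9×10⁻⁶ M

Tl₂CrO₄(s) ⇌ 2 Tl⁺(aq) + CrO₄²⁻(aq)
With CrO₄²⁻ already at 3.3×10⁻² mol L⁻¹ and s small, take [CrO₄²⁻] ≈ 3.3×10⁻² mol L⁻¹ and [Tl⁺] = 2s.
Ksp = [Tl⁺]^2[CrO₄²⁻] = (2s)^2(3.3×10⁻²)
(2s)^2 = 1.1×10⁻¹² / (3.3×10⁻²) = 3.3×10⁻¹¹
s = 2.9×10⁻⁶ mol L⁻¹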